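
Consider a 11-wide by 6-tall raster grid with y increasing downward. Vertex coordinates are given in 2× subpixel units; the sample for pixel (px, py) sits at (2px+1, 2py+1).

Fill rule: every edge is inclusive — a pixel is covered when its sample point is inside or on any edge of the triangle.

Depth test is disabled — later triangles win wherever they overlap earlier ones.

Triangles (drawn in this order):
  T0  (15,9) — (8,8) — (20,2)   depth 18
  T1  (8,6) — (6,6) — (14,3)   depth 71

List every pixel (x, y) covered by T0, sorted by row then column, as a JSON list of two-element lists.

T0:
  2·area = 54
  edge (15, 9)→(8, 8): d=(-7,-1) inclusive
  edge (8, 8)→(20, 2): d=(12,-6) inclusive
  edge (20, 2)→(15, 9): d=(-5,7) inclusive
    (9,1)@(19, 3): e=[46,6,2] → █
    (10,1)@(21, 3): e=[48,18,-12] → ·
    (7,2)@(15, 5): e=[28,6,20] → █
    (8,2)@(17, 5): e=[30,18,6] → █
    (9,2)@(19, 5): e=[32,30,-8] → ·
    (0,3)@(1, 7): e=[0,-54,108] → ·  [on edge]
    (5,3)@(11, 7): e=[10,6,38] → █
    (6,3)@(13, 7): e=[12,18,24] → █
    (8,3)@(17, 7): e=[16,42,-4] → ·
    (5,4)@(11, 9): e=[-4,30,28] → ·
    (6,4)@(13, 9): e=[-2,42,14] → ·
    (7,4)@(15, 9): e=[0,54,0] → █  [on edge]
  covered (7 px):
    · · · · · · · · · · ·
    · · · · · · · · · █ ·
    · · · · · · · █ █ · ·
    · · · · · █ █ █ · · ·
    · · · · · · · █ · · ·
    · · · · · · · · · · ·
T1:
  2·area = 6
  edge (8, 6)→(6, 6): d=(-2,0) inclusive
  edge (6, 6)→(14, 3): d=(8,-3) inclusive
  edge (14, 3)→(8, 6): d=(-6,3) inclusive
    (4,2)@(9, 5): e=[2,1,3] → █
    (5,2)@(11, 5): e=[2,7,-3] → ·
    (4,3)@(9, 7): e=[-2,17,-9] → ·
  covered (1 px):
    · · · · · · · · · · ·
    · · · · · · · · · · ·
    · · · · █ · · · · · ·
    · · · · · · · · · · ·
    · · · · · · · · · · ·
    · · · · · · · · · · ·

Answer: [[9,1],[7,2],[8,2],[5,3],[6,3],[7,3],[7,4]]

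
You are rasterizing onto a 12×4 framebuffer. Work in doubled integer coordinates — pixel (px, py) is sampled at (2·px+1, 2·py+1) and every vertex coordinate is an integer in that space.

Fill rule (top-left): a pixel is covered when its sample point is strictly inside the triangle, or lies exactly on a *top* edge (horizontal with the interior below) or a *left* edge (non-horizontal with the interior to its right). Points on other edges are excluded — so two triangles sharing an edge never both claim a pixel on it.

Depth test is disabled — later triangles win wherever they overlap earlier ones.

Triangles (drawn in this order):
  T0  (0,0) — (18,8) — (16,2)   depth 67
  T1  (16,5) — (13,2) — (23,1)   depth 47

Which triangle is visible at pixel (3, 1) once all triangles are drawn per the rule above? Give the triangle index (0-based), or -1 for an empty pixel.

T0:
  2·area = 92  (B↔C swapped to make it positive)
  edge (0, 0)→(16, 2): d=(16,2) right/bottom  bias=-1
  edge (16, 2)→(18, 8): d=(2,6) right/bottom  bias=-1
  edge (18, 8)→(0, 0): d=(-18,-8) top-left  bias=+0
    (1,0)@(3, 1): e=[10,76,6] → #
    (2,0)@(5, 1): e=[6,64,22] → #
    (3,0)@(7, 1): e=[2,52,38] → #
    (4,0)@(9, 1): e=[-2,40,54] → ·
    (1,1)@(3, 3): e=[42,80,-30] → ·
    (2,1)@(5, 3): e=[38,68,-14] → ·
    (3,1)@(7, 3): e=[34,56,2] → #
    (4,1)@(9, 3): e=[30,44,18] → #
    (5,1)@(11, 3): e=[26,32,34] → #
    (6,1)@(13, 3): e=[22,20,50] → #
    (7,1)@(15, 3): e=[18,8,66] → #
    (8,1)@(17, 3): e=[14,-4,82] → ·
    (8,2)@(17, 5): e=[46,0,46] → ·  [on edge]
  covered (11 px):
    · # # # · · · · · · · ·
    · · · # # # # # · · · ·
    · · · · · · # # · · · ·
    · · · · · · · · # · · ·
T1:
  2·area = 33
  edge (16, 5)→(13, 2): d=(-3,-3) top-left  bias=+0
  edge (13, 2)→(23, 1): d=(10,-1) top-left  bias=+0
  edge (23, 1)→(16, 5): d=(-7,4) right/bottom  bias=-1
    (11,0)@(23, 1): e=[33,0,0] → ·  [on edge]
    (1,1)@(3, 3): e=[-33,0,66] → ·  [on edge]
    (7,1)@(15, 3): e=[3,12,18] → #
    (8,1)@(17, 3): e=[9,14,10] → #
    (9,1)@(19, 3): e=[15,16,2] → #
    (10,1)@(21, 3): e=[21,18,-6] → ·
    (7,2)@(15, 5): e=[-3,32,4] → ·
    (8,2)@(17, 5): e=[3,34,-4] → ·
    (9,2)@(19, 5): e=[9,36,-12] → ·
  covered (3 px):
    · · · · · · · · · · · ·
    · · · · · · · # # # · ·
    · · · · · · · · · · · ·
    · · · · · · · · · · · ·

Z-buffer (winner per pixel, '.' = empty):
  . 0 0 0 . . . . . . . .
  . . . 0 0 0 0 1 1 1 . .
  . . . . . . 0 0 . . . .
  . . . . . . . . 0 . . .

Final: 0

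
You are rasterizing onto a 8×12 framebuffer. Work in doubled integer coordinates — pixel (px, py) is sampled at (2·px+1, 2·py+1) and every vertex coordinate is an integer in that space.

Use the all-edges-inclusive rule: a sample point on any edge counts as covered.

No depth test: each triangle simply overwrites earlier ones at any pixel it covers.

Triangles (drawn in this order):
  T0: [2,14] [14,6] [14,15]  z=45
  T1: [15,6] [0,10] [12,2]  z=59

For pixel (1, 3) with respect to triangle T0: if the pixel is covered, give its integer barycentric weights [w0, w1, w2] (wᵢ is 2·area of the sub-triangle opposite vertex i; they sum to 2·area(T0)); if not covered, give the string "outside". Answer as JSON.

T0:
  2·area = 108
  edge (2, 14)→(14, 6): d=(12,-8) inclusive
  edge (14, 6)→(14, 15): d=(0,9) inclusive
  edge (14, 15)→(2, 14): d=(-12,-1) inclusive
    (6,3)@(13, 7): e=[4,9,95] → █
    (7,3)@(15, 7): e=[20,-9,97] → ·
    (5,4)@(11, 9): e=[12,27,69] → █
    (7,4)@(15, 9): e=[44,-9,73] → ·
    (3,5)@(7, 11): e=[4,63,41] → █
    (4,5)@(9, 11): e=[20,45,43] → █
    (7,5)@(15, 11): e=[68,-9,49] → ·
    (2,6)@(5, 13): e=[12,81,15] → █
    (7,6)@(15, 13): e=[92,-9,25] → ·
    (2,7)@(5, 15): e=[36,81,-9] → ·
    (3,7)@(7, 15): e=[52,63,-7] → ·
    (4,7)@(9, 15): e=[68,45,-5] → ·
  covered (12 px):
    · · · · · · · ·
    · · · · · · · ·
    · · · · · · · ·
    · · · · · · █ ·
    · · · · · █ █ ·
    · · · █ █ █ █ ·
    · · █ █ █ █ █ ·
    · · · · · · · ·
    · · · · · · · ·
    · · · · · · · ·
    · · · · · · · ·
    · · · · · · · ·
T1:
  2·area = 72
  edge (15, 6)→(0, 10): d=(-15,4) inclusive
  edge (0, 10)→(12, 2): d=(12,-8) inclusive
  edge (12, 2)→(15, 6): d=(3,4) inclusive
    (5,1)@(11, 3): e=[61,4,7] → █
    (6,1)@(13, 3): e=[53,20,-1] → ·
    (4,2)@(9, 5): e=[39,12,21] → █
    (6,2)@(13, 5): e=[23,44,5] → █
    (7,2)@(15, 5): e=[15,60,-3] → ·
    (2,3)@(5, 7): e=[25,4,43] → █
    (3,3)@(7, 7): e=[17,20,35] → █
    (6,3)@(13, 7): e=[-7,68,11] → ·
    (1,4)@(3, 9): e=[3,12,57] → █
    (2,4)@(5, 9): e=[-5,28,49] → ·
    (3,4)@(7, 9): e=[-13,44,41] → ·
    (4,4)@(9, 9): e=[-21,60,33] → ·
  covered (9 px):
    · · · · · · · ·
    · · · · · █ · ·
    · · · · █ █ █ ·
    · · █ █ █ █ · ·
    · █ · · · · · ·
    · · · · · · · ·
    · · · · · · · ·
    · · · · · · · ·
    · · · · · · · ·
    · · · · · · · ·
    · · · · · · · ·
    · · · · · · · ·

Answer: "outside"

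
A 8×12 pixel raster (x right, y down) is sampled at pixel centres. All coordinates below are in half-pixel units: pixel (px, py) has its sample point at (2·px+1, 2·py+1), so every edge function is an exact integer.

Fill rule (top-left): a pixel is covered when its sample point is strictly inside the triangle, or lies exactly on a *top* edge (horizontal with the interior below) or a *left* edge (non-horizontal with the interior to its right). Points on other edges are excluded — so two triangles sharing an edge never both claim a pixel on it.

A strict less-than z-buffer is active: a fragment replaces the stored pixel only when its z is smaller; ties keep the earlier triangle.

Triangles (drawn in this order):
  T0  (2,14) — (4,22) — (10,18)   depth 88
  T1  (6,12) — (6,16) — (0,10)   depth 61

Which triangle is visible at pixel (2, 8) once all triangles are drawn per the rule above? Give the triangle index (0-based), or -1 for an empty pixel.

T0:
  2·area = 56  (B↔C swapped to make it positive)
  edge (2, 14)→(10, 18): d=(8,4) right/bottom  bias=-1
  edge (10, 18)→(4, 22): d=(-6,4) right/bottom  bias=-1
  edge (4, 22)→(2, 14): d=(-2,-8) top-left  bias=+0
    (1,7)@(3, 15): e=[4,46,6] → #
    (2,7)@(5, 15): e=[-4,38,22] → ·
    (1,8)@(3, 17): e=[20,34,2] → #
    (2,8)@(5, 17): e=[12,26,18] → #
    (3,8)@(7, 17): e=[4,18,34] → #
    (4,8)@(9, 17): e=[-4,10,50] → ·
    (1,9)@(3, 19): e=[36,22,-2] → ·
    (2,9)@(5, 19): e=[28,14,14] → #
    (4,9)@(9, 19): e=[12,-2,46] → ·
    (2,10)@(5, 21): e=[44,2,10] → #
    (3,10)@(7, 21): e=[36,-6,26] → ·
    (2,11)@(5, 23): e=[60,-10,6] → ·
  covered (7 px):
    · · · · · · · ·
    · · · · · · · ·
    · · · · · · · ·
    · · · · · · · ·
    · · · · · · · ·
    · · · · · · · ·
    · · · · · · · ·
    · # · · · · · ·
    · # # # · · · ·
    · · # # · · · ·
    · · # · · · · ·
    · · · · · · · ·
T1:
  2·area = 24
  edge (6, 12)→(6, 16): d=(0,4) right/bottom  bias=-1
  edge (6, 16)→(0, 10): d=(-6,-6) top-left  bias=+0
  edge (0, 10)→(6, 12): d=(6,2) right/bottom  bias=-1
    (0,5)@(1, 11): e=[20,0,4] → #  [on edge]
    (1,5)@(3, 11): e=[12,12,0] → ·  [on edge]
    (0,6)@(1, 13): e=[20,-12,16] → ·
    (1,6)@(3, 13): e=[12,0,12] → #  [on edge]
    (2,6)@(5, 13): e=[4,12,8] → #
    (3,6)@(7, 13): e=[-4,24,4] → ·
    (4,6)@(9, 13): e=[-12,36,0] → ·  [on edge]
    (1,7)@(3, 15): e=[12,-12,24] → ·
    (2,7)@(5, 15): e=[4,0,20] → #  [on edge]
    (3,7)@(7, 15): e=[-4,12,16] → ·
    (7,7)@(15, 15): e=[-36,60,0] → ·  [on edge]
    (2,8)@(5, 17): e=[4,-12,32] → ·
    (3,8)@(7, 17): e=[-4,0,28] → ·  [on edge]
    (4,9)@(9, 19): e=[-12,0,36] → ·  [on edge]
    (5,10)@(11, 21): e=[-20,0,44] → ·  [on edge]
    (6,11)@(13, 23): e=[-28,0,52] → ·  [on edge]
  covered (4 px):
    · · · · · · · ·
    · · · · · · · ·
    · · · · · · · ·
    · · · · · · · ·
    · · · · · · · ·
    # · · · · · · ·
    · # # · · · · ·
    · · # · · · · ·
    · · · · · · · ·
    · · · · · · · ·
    · · · · · · · ·
    · · · · · · · ·

Z-buffer (winner per pixel, '.' = empty):
  . . . . . . . .
  . . . . . . . .
  . . . . . . . .
  . . . . . . . .
  . . . . . . . .
  1 . . . . . . .
  . 1 1 . . . . .
  . 0 1 . . . . .
  . 0 0 0 . . . .
  . . 0 0 . . . .
  . . 0 . . . . .
  . . . . . . . .

Answer: 0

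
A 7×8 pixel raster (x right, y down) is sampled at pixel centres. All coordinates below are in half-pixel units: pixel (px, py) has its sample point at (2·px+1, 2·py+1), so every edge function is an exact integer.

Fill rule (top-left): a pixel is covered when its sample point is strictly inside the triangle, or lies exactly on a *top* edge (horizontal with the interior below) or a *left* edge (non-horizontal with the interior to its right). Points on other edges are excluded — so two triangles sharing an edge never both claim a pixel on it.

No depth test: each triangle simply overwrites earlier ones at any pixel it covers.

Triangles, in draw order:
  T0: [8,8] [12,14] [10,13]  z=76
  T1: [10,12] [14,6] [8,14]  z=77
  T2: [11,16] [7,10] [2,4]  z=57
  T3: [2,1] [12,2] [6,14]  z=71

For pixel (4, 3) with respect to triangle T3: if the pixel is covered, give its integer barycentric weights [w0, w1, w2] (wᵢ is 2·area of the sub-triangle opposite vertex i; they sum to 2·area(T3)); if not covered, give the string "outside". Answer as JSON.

T0:
  2·area = 8
  edge (8, 8)→(12, 14): d=(4,6) right/bottom  bias=-1
  edge (12, 14)→(10, 13): d=(-2,-1) top-left  bias=+0
  edge (10, 13)→(8, 8): d=(-2,-5) top-left  bias=+0
    (5,6)@(11, 13): e=[2,1,5] → #
    (6,6)@(13, 13): e=[-10,3,15] → ·
    (5,7)@(11, 15): e=[10,-3,1] → ·
  covered (1 px):
    · · · · · · ·
    · · · · · · ·
    · · · · · · ·
    · · · · · · ·
    · · · · · · ·
    · · · · · · ·
    · · · · · # ·
    · · · · · · ·
T1:
  2·area = 4  (B↔C swapped to make it positive)
  edge (10, 12)→(8, 14): d=(-2,2) right/bottom  bias=-1
  edge (8, 14)→(14, 6): d=(6,-8) top-left  bias=+0
  edge (14, 6)→(10, 12): d=(-4,6) right/bottom  bias=-1
    (6,4)@(13, 9): e=[0,10,-6] → ·  [on edge]
    (5,5)@(11, 11): e=[0,6,-2] → ·  [on edge]
    (4,6)@(9, 13): e=[0,2,2] → ·  [on edge]
    (3,7)@(7, 15): e=[0,-2,6] → ·  [on edge]
  covered (0 px):
    · · · · · · ·
    · · · · · · ·
    · · · · · · ·
    · · · · · · ·
    · · · · · · ·
    · · · · · · ·
    · · · · · · ·
    · · · · · · ·
T2:
  2·area = 6  (B↔C swapped to make it positive)
  edge (11, 16)→(2, 4): d=(-9,-12) top-left  bias=+0
  edge (2, 4)→(7, 10): d=(5,6) right/bottom  bias=-1
  edge (7, 10)→(11, 16): d=(4,6) right/bottom  bias=-1
    (0,0)@(1, 1): e=[15,-9,0] → ·  [on edge]
    (2,3)@(5, 7): e=[9,-3,0] → ·  [on edge]
    (4,6)@(9, 13): e=[3,3,0] → ·  [on edge]
  covered (0 px):
    · · · · · · ·
    · · · · · · ·
    · · · · · · ·
    · · · · · · ·
    · · · · · · ·
    · · · · · · ·
    · · · · · · ·
    · · · · · · ·
T3:
  2·area = 126
  edge (2, 1)→(12, 2): d=(10,1) right/bottom  bias=-1
  edge (12, 2)→(6, 14): d=(-6,12) right/bottom  bias=-1
  edge (6, 14)→(2, 1): d=(-4,-13) top-left  bias=+0
    (1,1)@(3, 3): e=[19,102,5] → #
    (2,1)@(5, 3): e=[17,78,31] → #
    (3,1)@(7, 3): e=[15,54,57] → #
    (4,1)@(9, 3): e=[13,30,83] → #
    (5,1)@(11, 3): e=[11,6,109] → #
    (6,1)@(13, 3): e=[9,-18,135] → ·
    (1,2)@(3, 5): e=[39,90,-3] → ·
    (2,2)@(5, 5): e=[37,66,23] → #
    (5,2)@(11, 5): e=[31,-6,101] → ·
    (2,3)@(5, 7): e=[57,54,15] → #
    (5,3)@(11, 7): e=[51,-18,93] → ·
    (2,4)@(5, 9): e=[77,42,7] → #
  covered (14 px):
    · · · · · · ·
    · # # # # # ·
    · · # # # · ·
    · · # # # · ·
    · · # # · · ·
    · · · # · · ·
    · · · · · · ·
    · · · · · · ·

Final: [6,67,53]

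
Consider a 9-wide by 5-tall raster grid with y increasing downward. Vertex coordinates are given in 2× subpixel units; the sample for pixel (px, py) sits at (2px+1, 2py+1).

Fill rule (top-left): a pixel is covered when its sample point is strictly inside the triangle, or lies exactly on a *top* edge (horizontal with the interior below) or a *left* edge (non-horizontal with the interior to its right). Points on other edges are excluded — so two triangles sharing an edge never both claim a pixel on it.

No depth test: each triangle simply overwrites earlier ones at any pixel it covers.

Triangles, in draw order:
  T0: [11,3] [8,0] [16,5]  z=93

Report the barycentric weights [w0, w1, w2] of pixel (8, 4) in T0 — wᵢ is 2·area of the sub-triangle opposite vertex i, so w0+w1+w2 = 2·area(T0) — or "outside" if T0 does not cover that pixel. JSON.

T0:
  2·area = 9
  edge (11, 3)→(8, 0): d=(-3,-3) top-left  bias=+0
  edge (8, 0)→(16, 5): d=(8,5) right/bottom  bias=-1
  edge (16, 5)→(11, 3): d=(-5,-2) top-left  bias=+0
    (4,0)@(9, 1): e=[0,3,6] → █  [on edge]
    (5,0)@(11, 1): e=[6,-7,10] → ·
    (4,1)@(9, 3): e=[-6,19,-4] → ·
    (5,1)@(11, 3): e=[0,9,0] → █  [on edge]
    (6,1)@(13, 3): e=[6,-1,4] → ·
    (5,2)@(11, 5): e=[-6,25,-10] → ·
    (6,2)@(13, 5): e=[0,15,-6] → ·  [on edge]
    (7,3)@(15, 7): e=[0,21,-12] → ·  [on edge]
    (8,4)@(17, 9): e=[0,27,-18] → ·  [on edge]
  covered (2 px):
    · · · · █ · · · ·
    · · · · · █ · · ·
    · · · · · · · · ·
    · · · · · · · · ·
    · · · · · · · · ·

Answer: "outside"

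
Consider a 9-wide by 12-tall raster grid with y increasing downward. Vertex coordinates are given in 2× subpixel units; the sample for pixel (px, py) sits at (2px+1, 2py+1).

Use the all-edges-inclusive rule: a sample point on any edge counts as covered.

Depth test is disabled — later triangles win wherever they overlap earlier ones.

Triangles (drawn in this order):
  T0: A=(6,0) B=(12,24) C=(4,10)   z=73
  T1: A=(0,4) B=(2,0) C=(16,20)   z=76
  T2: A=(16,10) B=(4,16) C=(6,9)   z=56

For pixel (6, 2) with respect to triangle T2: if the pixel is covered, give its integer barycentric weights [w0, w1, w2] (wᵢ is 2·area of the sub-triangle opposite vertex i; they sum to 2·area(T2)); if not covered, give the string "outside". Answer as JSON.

T0:
  2·area = 108
  edge (6, 0)→(12, 24): d=(6,24) inclusive
  edge (12, 24)→(4, 10): d=(-8,-14) inclusive
  edge (4, 10)→(6, 0): d=(2,-10) inclusive
    (2,2)@(5, 5): e=[54,54,0] → #  [on edge]
    (3,2)@(7, 5): e=[6,82,20] → #
    (4,2)@(9, 5): e=[-42,110,40] → ·
    (2,3)@(5, 7): e=[66,38,4] → #
    (4,3)@(9, 7): e=[-30,94,44] → ·
    (2,4)@(5, 9): e=[78,22,8] → #
    (4,4)@(9, 9): e=[-18,78,48] → ·
    (2,5)@(5, 11): e=[90,6,12] → #
    (4,5)@(9, 11): e=[-6,62,52] → ·
    (2,6)@(5, 13): e=[102,-10,16] → ·
    (3,6)@(7, 13): e=[54,18,36] → #
    (4,6)@(9, 13): e=[6,46,56] → #
    (1,7)@(3, 15): e=[162,-54,0] → ·  [on edge]
  covered (14 px):
    · · · · · · · · ·
    · · · · · · · · ·
    · · # # · · · · ·
    · · # # · · · · ·
    · · # # · · · · ·
    · · # # · · · · ·
    · · · # # · · · ·
    · · · # # · · · ·
    · · · · # · · · ·
    · · · · · · · · ·
    · · · · · # · · ·
    · · · · · · · · ·
T1:
  2·area = 96
  edge (0, 4)→(2, 0): d=(2,-4) inclusive
  edge (2, 0)→(16, 20): d=(14,20) inclusive
  edge (16, 20)→(0, 4): d=(-16,-16) inclusive
    (0,1)@(1, 3): e=[2,62,32] → #
    (1,1)@(3, 3): e=[10,22,64] → #
    (2,1)@(5, 3): e=[18,-18,96] → ·
    (0,2)@(1, 5): e=[6,90,0] → #  [on edge]
    (2,2)@(5, 5): e=[22,10,64] → #
    (3,2)@(7, 5): e=[30,-30,96] → ·
    (0,3)@(1, 7): e=[10,118,-32] → ·
    (1,3)@(3, 7): e=[18,78,0] → #  [on edge]
    (3,3)@(7, 7): e=[34,-2,64] → ·
    (1,4)@(3, 9): e=[22,106,-32] → ·
    (2,4)@(5, 9): e=[30,66,0] → #  [on edge]
    (3,4)@(7, 9): e=[38,26,32] → #
    (3,5)@(7, 11): e=[42,54,0] → #  [on edge]
    (4,6)@(9, 13): e=[54,42,0] → #  [on edge]
    (5,7)@(11, 15): e=[66,30,0] → #  [on edge]
    (6,8)@(13, 17): e=[78,18,0] → #  [on edge]
    (7,9)@(15, 19): e=[90,6,0] → #  [on edge]
    (8,10)@(17, 21): e=[102,-6,0] → ·  [on edge]
  covered (16 px):
    · · · · · · · · ·
    # # · · · · · · ·
    # # # · · · · · ·
    · # # · · · · · ·
    · · # # · · · · ·
    · · · # # · · · ·
    · · · · # # · · ·
    · · · · · # · · ·
    · · · · · · # · ·
    · · · · · · · # ·
    · · · · · · · · ·
    · · · · · · · · ·
T2:
  2·area = 72
  edge (16, 10)→(4, 16): d=(-12,6) inclusive
  edge (4, 16)→(6, 9): d=(2,-7) inclusive
  edge (6, 9)→(16, 10): d=(10,1) inclusive
    (3,5)@(7, 11): e=[42,11,19] → #
    (4,5)@(9, 11): e=[30,25,17] → #
    (5,5)@(11, 11): e=[18,39,15] → #
    (6,5)@(13, 11): e=[6,53,13] → #
    (7,5)@(15, 11): e=[-6,67,11] → ·
    (2,6)@(5, 13): e=[30,1,41] → #
    (5,6)@(11, 13): e=[-6,43,35] → ·
    (6,6)@(13, 13): e=[-18,57,33] → ·
    (2,7)@(5, 15): e=[6,5,61] → #
    (3,7)@(7, 15): e=[-6,19,59] → ·
    (4,7)@(9, 15): e=[-18,33,57] → ·
    (2,8)@(5, 17): e=[-18,9,81] → ·
  covered (8 px):
    · · · · · · · · ·
    · · · · · · · · ·
    · · · · · · · · ·
    · · · · · · · · ·
    · · · · · · · · ·
    · · · # # # # · ·
    · · # # # · · · ·
    · · # · · · · · ·
    · · · · · · · · ·
    · · · · · · · · ·
    · · · · · · · · ·
    · · · · · · · · ·

Result: "outside"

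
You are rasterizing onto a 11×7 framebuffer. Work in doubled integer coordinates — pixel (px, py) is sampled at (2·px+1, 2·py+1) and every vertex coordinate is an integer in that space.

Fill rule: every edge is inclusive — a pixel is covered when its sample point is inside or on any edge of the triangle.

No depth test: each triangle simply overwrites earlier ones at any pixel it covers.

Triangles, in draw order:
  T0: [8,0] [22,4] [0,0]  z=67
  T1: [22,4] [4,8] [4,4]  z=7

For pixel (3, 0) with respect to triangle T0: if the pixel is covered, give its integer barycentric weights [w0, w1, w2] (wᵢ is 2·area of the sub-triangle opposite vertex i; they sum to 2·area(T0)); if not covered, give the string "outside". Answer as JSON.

T0:
  2·area = 32
  edge (8, 0)→(22, 4): d=(14,4) inclusive
  edge (22, 4)→(0, 0): d=(-22,-4) inclusive
  edge (0, 0)→(8, 0): d=(8,0) inclusive
    (3,0)@(7, 1): e=[18,6,8] → █
    (4,0)@(9, 1): e=[10,14,8] → █
    (5,0)@(11, 1): e=[2,22,8] → █
    (6,0)@(13, 1): e=[-6,30,8] → ·
    (3,1)@(7, 3): e=[46,-38,24] → ·
    (4,1)@(9, 3): e=[38,-30,24] → ·
    (5,1)@(11, 3): e=[30,-22,24] → ·
    (8,1)@(17, 3): e=[6,2,24] → █
    (9,1)@(19, 3): e=[-2,10,24] → ·
    (8,2)@(17, 5): e=[34,-42,40] → ·
  covered (4 px):
    · · · █ █ █ · · · · ·
    · · · · · · · · █ · ·
    · · · · · · · · · · ·
    · · · · · · · · · · ·
    · · · · · · · · · · ·
    · · · · · · · · · · ·
    · · · · · · · · · · ·
T1:
  2·area = 72
  edge (22, 4)→(4, 8): d=(-18,4) inclusive
  edge (4, 8)→(4, 4): d=(0,-4) inclusive
  edge (4, 4)→(22, 4): d=(18,0) inclusive
    (2,2)@(5, 5): e=[50,4,18] → █
    (3,2)@(7, 5): e=[42,12,18] → █
    (4,2)@(9, 5): e=[34,20,18] → █
    (5,2)@(11, 5): e=[26,28,18] → █
    (6,2)@(13, 5): e=[18,36,18] → █
    (7,2)@(15, 5): e=[10,44,18] → █
    (8,2)@(17, 5): e=[2,52,18] → █
    (9,2)@(19, 5): e=[-6,60,18] → ·
    (2,3)@(5, 7): e=[14,4,54] → █
    (4,3)@(9, 7): e=[-2,20,54] → ·
    (5,3)@(11, 7): e=[-10,28,54] → ·
    (6,3)@(13, 7): e=[-18,36,54] → ·
  covered (9 px):
    · · · · · · · · · · ·
    · · · · · · · · · · ·
    · · █ █ █ █ █ █ █ · ·
    · · █ █ · · · · · · ·
    · · · · · · · · · · ·
    · · · · · · · · · · ·
    · · · · · · · · · · ·

Answer: [6,8,18]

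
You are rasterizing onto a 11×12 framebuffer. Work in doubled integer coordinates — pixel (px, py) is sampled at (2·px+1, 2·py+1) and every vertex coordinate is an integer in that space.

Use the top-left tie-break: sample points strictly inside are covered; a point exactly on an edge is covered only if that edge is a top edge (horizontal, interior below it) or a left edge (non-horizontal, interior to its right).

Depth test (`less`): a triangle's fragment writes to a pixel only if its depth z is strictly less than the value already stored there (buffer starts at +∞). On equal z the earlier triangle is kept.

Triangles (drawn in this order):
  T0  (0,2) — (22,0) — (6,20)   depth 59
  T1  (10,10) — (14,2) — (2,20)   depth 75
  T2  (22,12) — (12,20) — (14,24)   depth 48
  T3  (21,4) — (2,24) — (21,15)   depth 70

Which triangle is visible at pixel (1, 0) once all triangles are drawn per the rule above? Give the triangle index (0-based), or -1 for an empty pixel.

T0:
  2·area = 408
  edge (0, 2)→(22, 0): d=(22,-2) top-left  bias=+0
  edge (22, 0)→(6, 20): d=(-16,20) right/bottom  bias=-1
  edge (6, 20)→(0, 2): d=(-6,-18) top-left  bias=+0
    (5,0)@(11, 1): e=[0,204,204] → X  [on edge]
    (6,0)@(13, 1): e=[4,164,240] → X
    (7,0)@(15, 1): e=[8,124,276] → X
    (8,0)@(17, 1): e=[12,84,312] → X
    (9,0)@(19, 1): e=[16,44,348] → X
    (10,0)@(21, 1): e=[20,4,384] → X
    (0,1)@(1, 3): e=[24,372,12] → X
    (1,1)@(3, 3): e=[28,332,48] → X
    (2,1)@(5, 3): e=[32,292,84] → X
    (3,1)@(7, 3): e=[36,252,120] → X
    (4,1)@(9, 3): e=[40,212,156] → X
    (10,1)@(21, 3): e=[64,-28,372] → .
    (0,2)@(1, 5): e=[68,340,0] → X  [on edge]
    (1,5)@(3, 11): e=[204,204,0] → X  [on edge]
    (2,8)@(5, 17): e=[340,68,0] → X  [on edge]
    (3,11)@(7, 23): e=[476,-68,0] → .  [on edge]
  covered (53 px):
    . . . . . X X X X X X
    X X X X X X X X X X .
    X X X X X X X X X . .
    . X X X X X X X . . .
    . X X X X X X . . . .
    . X X X X X X . . . .
    . . X X X X . . . . .
    . . X X X . . . . . .
    . . X X . . . . . . .
    . . . . . . . . . . .
    . . . . . . . . . . .
    . . . . . . . . . . .
T1:
  2·area = 24  (B↔C swapped to make it positive)
  edge (10, 10)→(2, 20): d=(-8,10) right/bottom  bias=-1
  edge (2, 20)→(14, 2): d=(12,-18) top-left  bias=+0
  edge (14, 2)→(10, 10): d=(-4,8) right/bottom  bias=-1
    (5,3)@(11, 7): e=[14,6,4] → X
    (6,3)@(13, 7): e=[-6,42,-12] → .
    (5,4)@(11, 9): e=[-2,30,-4] → .
    (4,5)@(9, 11): e=[2,18,4] → X
    (5,5)@(11, 11): e=[-18,54,-12] → .
    (3,6)@(7, 13): e=[6,6,12] → X
    (4,6)@(9, 13): e=[-14,42,-4] → .
    (3,7)@(7, 15): e=[-10,30,4] → .
  covered (3 px):
    . . . . . . . . . . .
    . . . . . . . . . . .
    . . . . . . . . . . .
    . . . . . X . . . . .
    . . . . . . . . . . .
    . . . . X . . . . . .
    . . . X . . . . . . .
    . . . . . . . . . . .
    . . . . . . . . . . .
    . . . . . . . . . . .
    . . . . . . . . . . .
    . . . . . . . . . . .
T2:
  2·area = 56  (B↔C swapped to make it positive)
  edge (22, 12)→(14, 24): d=(-8,12) right/bottom  bias=-1
  edge (14, 24)→(12, 20): d=(-2,-4) top-left  bias=+0
  edge (12, 20)→(22, 12): d=(10,-8) top-left  bias=+0
    (10,6)@(21, 13): e=[4,50,2] → X
    (9,7)@(19, 15): e=[12,38,6] → X
    (10,7)@(21, 15): e=[-12,46,22] → .
    (8,8)@(17, 17): e=[20,26,10] → X
    (9,8)@(19, 17): e=[-4,34,26] → .
    (7,9)@(15, 19): e=[28,14,14] → X
    (9,9)@(19, 19): e=[-20,30,46] → .
    (6,10)@(13, 21): e=[36,2,18] → X
    (8,10)@(17, 21): e=[-12,18,50] → .
    (6,11)@(13, 23): e=[20,-2,38] → .
    (7,11)@(15, 23): e=[-4,6,54] → .
  covered (7 px):
    . . . . . . . . . . .
    . . . . . . . . . . .
    . . . . . . . . . . .
    . . . . . . . . . . .
    . . . . . . . . . . .
    . . . . . . . . . . .
    . . . . . . . . . . X
    . . . . . . . . . X .
    . . . . . . . . X . .
    . . . . . . . X X . .
    . . . . . . X X . . .
    . . . . . . . . . . .
T3:
  2·area = 209  (B↔C swapped to make it positive)
  edge (21, 4)→(21, 15): d=(0,11) right/bottom  bias=-1
  edge (21, 15)→(2, 24): d=(-19,9) right/bottom  bias=-1
  edge (2, 24)→(21, 4): d=(19,-20) top-left  bias=+0
    (10,0)@(21, 1): e=[0,266,-57] → .  [on edge]
    (10,1)@(21, 3): e=[0,228,-19] → .  [on edge]
    (10,2)@(21, 5): e=[0,190,19] → .  [on edge]
    (9,3)@(19, 7): e=[22,170,17] → X
    (10,3)@(21, 7): e=[0,152,57] → .  [on edge]
    (8,4)@(17, 9): e=[44,150,15] → X
    (10,4)@(21, 9): e=[0,114,95] → .  [on edge]
    (7,5)@(15, 11): e=[66,130,13] → X
    (10,5)@(21, 11): e=[0,76,133] → .  [on edge]
    (6,6)@(13, 13): e=[88,110,11] → X
    (10,6)@(21, 13): e=[0,38,171] → .  [on edge]
    (5,7)@(11, 15): e=[110,90,9] → X
    (10,7)@(21, 15): e=[0,0,209] → .  [on edge]
    (10,8)@(21, 17): e=[0,-38,247] → .  [on edge]
    (10,9)@(21, 19): e=[0,-76,285] → .  [on edge]
    (10,10)@(21, 21): e=[0,-114,323] → .  [on edge]
    (10,11)@(21, 23): e=[0,-152,361] → .  [on edge]
  covered (25 px):
    . . . . . . . . . . .
    . . . . . . . . . . .
    . . . . . . . . . . .
    . . . . . . . . . X .
    . . . . . . . . X X .
    . . . . . . . X X X .
    . . . . . . X X X X .
    . . . . . X X X X X .
    . . . . X X X X . . .
    . . . X X X . . . . .
    . . X X . . . . . . .
    . X . . . . . . . . .

Z-buffer (winner per pixel, '.' = empty):
  . . . . . 0 0 0 0 0 0
  0 0 0 0 0 0 0 0 0 0 .
  0 0 0 0 0 0 0 0 0 . .
  . 0 0 0 0 0 0 0 . 3 .
  . 0 0 0 0 0 0 . 3 3 .
  . 0 0 0 0 0 0 3 3 3 .
  . . 0 0 0 0 3 3 3 3 2
  . . 0 0 0 3 3 3 3 2 .
  . . 0 0 3 3 3 3 2 . .
  . . . 3 3 3 . 2 2 . .
  . . 3 3 . . 2 2 . . .
  . 3 . . . . . . . . .

Final: -1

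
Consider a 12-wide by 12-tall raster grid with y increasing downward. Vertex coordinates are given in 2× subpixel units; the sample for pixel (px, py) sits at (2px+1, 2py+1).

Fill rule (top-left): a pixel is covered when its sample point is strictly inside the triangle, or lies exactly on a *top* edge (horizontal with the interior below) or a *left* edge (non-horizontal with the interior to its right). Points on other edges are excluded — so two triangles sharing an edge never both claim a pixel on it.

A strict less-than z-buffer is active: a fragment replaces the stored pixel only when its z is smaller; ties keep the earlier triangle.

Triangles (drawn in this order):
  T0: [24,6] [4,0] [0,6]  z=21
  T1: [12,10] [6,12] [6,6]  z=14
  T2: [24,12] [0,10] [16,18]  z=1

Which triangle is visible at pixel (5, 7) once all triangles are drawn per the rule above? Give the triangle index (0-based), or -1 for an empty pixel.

T0:
  2·area = 144  (B↔C swapped to make it positive)
  edge (24, 6)→(0, 6): d=(-24,0) right/bottom  bias=-1
  edge (0, 6)→(4, 0): d=(4,-6) top-left  bias=+0
  edge (4, 0)→(24, 6): d=(20,6) right/bottom  bias=-1
    (2,0)@(5, 1): e=[120,10,14] → X
    (3,0)@(7, 1): e=[120,22,2] → X
    (4,0)@(9, 1): e=[120,34,-10] → .
    (1,1)@(3, 3): e=[72,6,66] → X
    (4,1)@(9, 3): e=[72,42,30] → X
    (5,1)@(11, 3): e=[72,54,18] → X
    (6,1)@(13, 3): e=[72,66,6] → X
    (7,1)@(15, 3): e=[72,78,-6] → .
    (0,2)@(1, 5): e=[24,2,118] → X
    (7,2)@(15, 5): e=[24,86,34] → X
    (8,2)@(17, 5): e=[24,98,22] → X
    (9,2)@(19, 5): e=[24,110,10] → X
  covered (18 px):
    . . X X . . . . . . . .
    . X X X X X X . . . . .
    X X X X X X X X X X . .
    . . . . . . . . . . . .
    . . . . . . . . . . . .
    . . . . . . . . . . . .
    . . . . . . . . . . . .
    . . . . . . . . . . . .
    . . . . . . . . . . . .
    . . . . . . . . . . . .
    . . . . . . . . . . . .
    . . . . . . . . . . . .
T1:
  2·area = 36
  edge (12, 10)→(6, 12): d=(-6,2) right/bottom  bias=-1
  edge (6, 12)→(6, 6): d=(0,-6) top-left  bias=+0
  edge (6, 6)→(12, 10): d=(6,4) right/bottom  bias=-1
    (3,3)@(7, 7): e=[28,6,2] → X
    (4,3)@(9, 7): e=[24,18,-6] → .
    (10,3)@(21, 7): e=[0,90,-54] → .  [on edge]
    (3,4)@(7, 9): e=[16,6,14] → X
    (4,4)@(9, 9): e=[12,18,6] → X
    (5,4)@(11, 9): e=[8,30,-2] → .
    (7,4)@(15, 9): e=[0,54,-18] → .  [on edge]
    (3,5)@(7, 11): e=[4,6,26] → X
    (4,5)@(9, 11): e=[0,18,18] → .  [on edge]
    (1,6)@(3, 13): e=[0,-18,54] → .  [on edge]
    (3,6)@(7, 13): e=[-8,6,38] → .
  covered (4 px):
    . . . . . . . . . . . .
    . . . . . . . . . . . .
    . . . . . . . . . . . .
    . . . X . . . . . . . .
    . . . X X . . . . . . .
    . . . X . . . . . . . .
    . . . . . . . . . . . .
    . . . . . . . . . . . .
    . . . . . . . . . . . .
    . . . . . . . . . . . .
    . . . . . . . . . . . .
    . . . . . . . . . . . .
T2:
  2·area = 160  (B↔C swapped to make it positive)
  edge (24, 12)→(16, 18): d=(-8,6) right/bottom  bias=-1
  edge (16, 18)→(0, 10): d=(-16,-8) top-left  bias=+0
  edge (0, 10)→(24, 12): d=(24,2) right/bottom  bias=-1
    (1,5)@(3, 11): e=[134,8,18] → X
    (2,5)@(5, 11): e=[122,24,14] → X
    (3,5)@(7, 11): e=[110,40,10] → X
    (4,5)@(9, 11): e=[98,56,6] → X
    (5,5)@(11, 11): e=[86,72,2] → X
    (6,5)@(13, 11): e=[74,88,-2] → .
    (1,6)@(3, 13): e=[118,-24,66] → .
    (2,6)@(5, 13): e=[106,-8,62] → .
    (3,6)@(7, 13): e=[94,8,58] → X
    (6,6)@(13, 13): e=[58,56,46] → X
    (7,6)@(15, 13): e=[46,72,42] → X
    (8,6)@(17, 13): e=[34,88,38] → X
  covered (20 px):
    . . . . . . . . . . . .
    . . . . . . . . . . . .
    . . . . . . . . . . . .
    . . . . . . . . . . . .
    . . . . . . . . . . . .
    . X X X X X . . . . . .
    . . . X X X X X X X X .
    . . . . . X X X X X . .
    . . . . . . . X X . . .
    . . . . . . . . . . . .
    . . . . . . . . . . . .
    . . . . . . . . . . . .

Z-buffer (winner per pixel, '.' = empty):
  . . 0 0 . . . . . . . .
  . 0 0 0 0 0 0 . . . . .
  0 0 0 0 0 0 0 0 0 0 . .
  . . . 1 . . . . . . . .
  . . . 1 1 . . . . . . .
  . 2 2 2 2 2 . . . . . .
  . . . 2 2 2 2 2 2 2 2 .
  . . . . . 2 2 2 2 2 . .
  . . . . . . . 2 2 . . .
  . . . . . . . . . . . .
  . . . . . . . . . . . .
  . . . . . . . . . . . .

Answer: 2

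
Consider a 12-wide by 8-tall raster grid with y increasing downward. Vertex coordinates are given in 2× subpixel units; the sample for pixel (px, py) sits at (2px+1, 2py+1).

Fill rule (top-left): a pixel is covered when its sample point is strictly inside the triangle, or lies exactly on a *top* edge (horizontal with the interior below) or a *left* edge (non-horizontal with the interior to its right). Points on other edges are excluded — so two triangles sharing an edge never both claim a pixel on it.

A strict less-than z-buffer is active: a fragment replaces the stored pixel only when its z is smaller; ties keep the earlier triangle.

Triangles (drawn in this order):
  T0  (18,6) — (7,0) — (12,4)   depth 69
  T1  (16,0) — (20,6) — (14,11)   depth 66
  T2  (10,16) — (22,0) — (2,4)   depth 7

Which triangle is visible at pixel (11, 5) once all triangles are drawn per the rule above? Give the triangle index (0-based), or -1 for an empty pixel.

T0:
  2·area = 14  (B↔C swapped to make it positive)
  edge (18, 6)→(12, 4): d=(-6,-2) top-left  bias=+0
  edge (12, 4)→(7, 0): d=(-5,-4) top-left  bias=+0
  edge (7, 0)→(18, 6): d=(11,6) right/bottom  bias=-1
    (1,0)@(3, 1): e=[0,-21,35] → ·  [on edge]
    (4,1)@(9, 3): e=[0,-7,21] → ·  [on edge]
    (5,1)@(11, 3): e=[4,1,9] → █
    (6,1)@(13, 3): e=[8,9,-3] → ·
    (5,2)@(11, 5): e=[-8,-9,31] → ·
    (7,2)@(15, 5): e=[0,7,7] → █  [on edge]
    (8,2)@(17, 5): e=[4,15,-5] → ·
    (7,3)@(15, 7): e=[-12,-3,29] → ·
    (10,3)@(21, 7): e=[0,21,-7] → ·  [on edge]
  covered (2 px):
    · · · · · · · · · · · ·
    · · · · · █ · · · · · ·
    · · · · · · · █ · · · ·
    · · · · · · · · · · · ·
    · · · · · · · · · · · ·
    · · · · · · · · · · · ·
    · · · · · · · · · · · ·
    · · · · · · · · · · · ·
T1:
  2·area = 56
  edge (16, 0)→(20, 6): d=(4,6) right/bottom  bias=-1
  edge (20, 6)→(14, 11): d=(-6,5) right/bottom  bias=-1
  edge (14, 11)→(16, 0): d=(2,-11) top-left  bias=+0
    (8,1)@(17, 3): e=[6,33,17] → █
    (9,1)@(19, 3): e=[-6,23,39] → ·
    (8,2)@(17, 5): e=[14,21,21] → █
    (9,2)@(19, 5): e=[2,11,43] → █
    (10,2)@(21, 5): e=[-10,1,65] → ·
    (7,3)@(15, 7): e=[34,19,3] → █
    (9,3)@(19, 7): e=[10,-1,47] → ·
    (7,4)@(15, 9): e=[42,7,7] → █
    (8,4)@(17, 9): e=[30,-3,29] → ·
    (7,5)@(15, 11): e=[50,-5,11] → ·
  covered (6 px):
    · · · · · · · · · · · ·
    · · · · · · · · █ · · ·
    · · · · · · · · █ █ · ·
    · · · · · · · █ █ · · ·
    · · · · · · · █ · · · ·
    · · · · · · · · · · · ·
    · · · · · · · · · · · ·
    · · · · · · · · · · · ·
T2:
  2·area = 272  (B↔C swapped to make it positive)
  edge (10, 16)→(2, 4): d=(-8,-12) top-left  bias=+0
  edge (2, 4)→(22, 0): d=(20,-4) top-left  bias=+0
  edge (22, 0)→(10, 16): d=(-12,16) right/bottom  bias=-1
    (8,0)@(17, 1): e=[204,0,68] → █  [on edge]
    (9,0)@(19, 1): e=[228,8,36] → █
    (10,0)@(21, 1): e=[252,16,4] → █
    (11,0)@(23, 1): e=[276,24,-28] → ·
    (3,1)@(7, 3): e=[68,0,204] → █  [on edge]
    (4,1)@(9, 3): e=[92,8,172] → █
    (5,1)@(11, 3): e=[116,16,140] → █
    (6,1)@(13, 3): e=[140,24,108] → █
    (7,1)@(15, 3): e=[164,32,76] → █
    (10,1)@(21, 3): e=[236,56,-20] → ·
    (1,2)@(3, 5): e=[4,24,244] → █
    (2,2)@(5, 5): e=[28,32,212] → █
  covered (35 px):
    · · · · · · · · █ █ █ ·
    · · · █ █ █ █ █ █ █ · ·
    · █ █ █ █ █ █ █ █ · · ·
    · · █ █ █ █ █ █ · · · ·
    · · · █ █ █ █ █ · · · ·
    · · · █ █ █ █ · · · · ·
    · · · · █ █ · · · · · ·
    · · · · · · · · · · · ·

Z-buffer (winner per pixel, '.' = empty):
  . . . . . . . . 2 2 2 .
  . . . 2 2 2 2 2 2 2 . .
  . 2 2 2 2 2 2 2 2 1 . .
  . . 2 2 2 2 2 2 1 . . .
  . . . 2 2 2 2 2 . . . .
  . . . 2 2 2 2 . . . . .
  . . . . 2 2 . . . . . .
  . . . . . . . . . . . .

Final: -1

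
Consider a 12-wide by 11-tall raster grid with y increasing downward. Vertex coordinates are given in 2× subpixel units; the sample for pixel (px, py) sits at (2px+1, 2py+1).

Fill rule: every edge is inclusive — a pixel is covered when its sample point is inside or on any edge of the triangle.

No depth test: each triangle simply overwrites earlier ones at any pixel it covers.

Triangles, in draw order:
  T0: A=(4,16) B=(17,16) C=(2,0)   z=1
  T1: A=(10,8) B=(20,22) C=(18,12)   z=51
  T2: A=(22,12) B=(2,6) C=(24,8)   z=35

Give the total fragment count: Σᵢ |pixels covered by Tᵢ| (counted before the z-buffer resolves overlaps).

T0:
  2·area = 208  (B↔C swapped to make it positive)
  edge (4, 16)→(2, 0): d=(-2,-16) inclusive
  edge (2, 0)→(17, 16): d=(15,16) inclusive
  edge (17, 16)→(4, 16): d=(-13,0) inclusive
    (1,1)@(3, 3): e=[10,29,169] → #
    (2,1)@(5, 3): e=[42,-3,169] → ·
    (1,2)@(3, 5): e=[6,59,143] → #
    (2,2)@(5, 5): e=[38,27,143] → #
    (3,2)@(7, 5): e=[70,-5,143] → ·
    (1,3)@(3, 7): e=[2,89,117] → #
    (3,3)@(7, 7): e=[66,25,117] → #
    (4,3)@(9, 7): e=[98,-7,117] → ·
    (1,4)@(3, 9): e=[-2,119,91] → ·
    (2,4)@(5, 9): e=[30,87,91] → #
    (4,4)@(9, 9): e=[94,23,91] → #
    (5,4)@(11, 9): e=[126,-9,91] → ·
  covered (24 px):
    · · · · · · · · · · · ·
    · # · · · · · · · · · ·
    · # # · · · · · · · · ·
    · # # # · · · · · · · ·
    · · # # # · · · · · · ·
    · · # # # # · · · · · ·
    · · # # # # # · · · · ·
    · · # # # # # # · · · ·
    · · · · · · · · · · · ·
    · · · · · · · · · · · ·
    · · · · · · · · · · · ·
T1:
  2·area = 72  (B↔C swapped to make it positive)
  edge (10, 8)→(18, 12): d=(8,4) inclusive
  edge (18, 12)→(20, 22): d=(2,10) inclusive
  edge (20, 22)→(10, 8): d=(-10,-14) inclusive
    (2,0)@(5, 1): e=[-36,108,0] → ·  [on edge]
    (8,3)@(17, 7): e=[-36,0,108] → ·  [on edge]
    (5,4)@(11, 9): e=[4,64,4] → #
    (6,4)@(13, 9): e=[-4,44,32] → ·
    (5,5)@(11, 11): e=[20,68,-16] → ·
    (6,5)@(13, 11): e=[12,48,12] → #
    (7,5)@(15, 11): e=[4,28,40] → #
    (8,5)@(17, 11): e=[-4,8,68] → ·
    (6,6)@(13, 13): e=[28,52,-8] → ·
    (7,6)@(15, 13): e=[20,32,20] → #
    (8,6)@(17, 13): e=[12,12,48] → #
    (9,6)@(19, 13): e=[4,-8,76] → ·
    (7,7)@(15, 15): e=[36,36,0] → #  [on edge]
    (9,8)@(19, 17): e=[36,0,36] → #  [on edge]
  covered (10 px):
    · · · · · · · · · · · ·
    · · · · · · · · · · · ·
    · · · · · · · · · · · ·
    · · · · · · · · · · · ·
    · · · · · # · · · · · ·
    · · · · · · # # · · · ·
    · · · · · · · # # · · ·
    · · · · · · · # # · · ·
    · · · · · · · · # # · ·
    · · · · · · · · · # · ·
    · · · · · · · · · · · ·
T2:
  2·area = 92
  edge (22, 12)→(2, 6): d=(-20,-6) inclusive
  edge (2, 6)→(24, 8): d=(22,2) inclusive
  edge (24, 8)→(22, 12): d=(-2,4) inclusive
    (3,3)@(7, 7): e=[10,12,70] → #
    (4,3)@(9, 7): e=[22,8,62] → #
    (5,3)@(11, 7): e=[34,4,54] → #
    (6,3)@(13, 7): e=[46,0,46] → #  [on edge]
    (7,3)@(15, 7): e=[58,-4,38] → ·
    (3,4)@(7, 9): e=[-30,56,66] → ·
    (4,4)@(9, 9): e=[-18,52,58] → ·
    (5,4)@(11, 9): e=[-6,48,50] → ·
    (6,4)@(13, 9): e=[6,44,42] → #
    (7,4)@(15, 9): e=[18,40,34] → #
    (8,4)@(17, 9): e=[30,36,26] → #
    (9,4)@(19, 9): e=[42,32,18] → #
  covered (12 px):
    · · · · · · · · · · · ·
    · · · · · · · · · · · ·
    · · · · · · · · · · · ·
    · · · # # # # · · · · ·
    · · · · · · # # # # # #
    · · · · · · · · · # # ·
    · · · · · · · · · · · ·
    · · · · · · · · · · · ·
    · · · · · · · · · · · ·
    · · · · · · · · · · · ·
    · · · · · · · · · · · ·

Final: 46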